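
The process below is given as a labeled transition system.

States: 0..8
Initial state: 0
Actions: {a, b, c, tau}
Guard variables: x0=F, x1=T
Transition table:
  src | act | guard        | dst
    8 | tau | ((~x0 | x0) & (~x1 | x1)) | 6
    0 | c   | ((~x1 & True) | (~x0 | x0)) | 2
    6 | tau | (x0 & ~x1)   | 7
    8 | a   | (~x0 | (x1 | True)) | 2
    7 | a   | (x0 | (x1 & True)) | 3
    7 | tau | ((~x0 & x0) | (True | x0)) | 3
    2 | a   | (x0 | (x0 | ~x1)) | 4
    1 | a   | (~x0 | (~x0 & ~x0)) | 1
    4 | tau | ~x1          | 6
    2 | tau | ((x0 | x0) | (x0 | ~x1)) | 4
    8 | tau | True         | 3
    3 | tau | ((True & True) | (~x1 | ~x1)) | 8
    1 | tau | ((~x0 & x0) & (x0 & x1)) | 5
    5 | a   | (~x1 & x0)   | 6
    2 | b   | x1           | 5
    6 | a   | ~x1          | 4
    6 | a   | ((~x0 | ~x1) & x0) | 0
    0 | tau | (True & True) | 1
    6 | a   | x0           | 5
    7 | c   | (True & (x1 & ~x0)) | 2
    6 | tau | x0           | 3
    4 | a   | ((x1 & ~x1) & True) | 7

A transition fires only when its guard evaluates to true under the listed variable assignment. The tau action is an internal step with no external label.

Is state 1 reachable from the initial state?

11 transition(s) survive guard evaluation.
L0 = {0}
L1 = {1,2}  total {0,1,2}
L2 = {5}  total {0,1,2,5}
Reachable = {0,1,2,5}
Path to 1: tau

Answer: REACHABLE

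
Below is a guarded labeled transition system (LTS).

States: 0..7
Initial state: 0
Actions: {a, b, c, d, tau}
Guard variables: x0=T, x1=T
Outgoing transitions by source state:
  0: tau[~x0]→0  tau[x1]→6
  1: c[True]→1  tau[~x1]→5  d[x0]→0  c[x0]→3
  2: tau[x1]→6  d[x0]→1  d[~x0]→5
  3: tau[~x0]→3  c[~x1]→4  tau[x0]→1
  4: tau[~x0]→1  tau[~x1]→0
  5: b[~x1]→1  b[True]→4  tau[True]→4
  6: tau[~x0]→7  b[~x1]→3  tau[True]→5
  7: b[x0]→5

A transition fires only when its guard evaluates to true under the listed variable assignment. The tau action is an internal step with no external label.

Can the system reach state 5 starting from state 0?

Guard filter leaves 11 enabled edge(s).
depth 0: {0}
depth 1: {6}  now seen {0,6}
depth 2: {5}  now seen {0,5,6}
depth 3: {4}  now seen {0,4,5,6}
R = {0,4,5,6}
trace reaching 5: tau·tau

Answer: REACHABLE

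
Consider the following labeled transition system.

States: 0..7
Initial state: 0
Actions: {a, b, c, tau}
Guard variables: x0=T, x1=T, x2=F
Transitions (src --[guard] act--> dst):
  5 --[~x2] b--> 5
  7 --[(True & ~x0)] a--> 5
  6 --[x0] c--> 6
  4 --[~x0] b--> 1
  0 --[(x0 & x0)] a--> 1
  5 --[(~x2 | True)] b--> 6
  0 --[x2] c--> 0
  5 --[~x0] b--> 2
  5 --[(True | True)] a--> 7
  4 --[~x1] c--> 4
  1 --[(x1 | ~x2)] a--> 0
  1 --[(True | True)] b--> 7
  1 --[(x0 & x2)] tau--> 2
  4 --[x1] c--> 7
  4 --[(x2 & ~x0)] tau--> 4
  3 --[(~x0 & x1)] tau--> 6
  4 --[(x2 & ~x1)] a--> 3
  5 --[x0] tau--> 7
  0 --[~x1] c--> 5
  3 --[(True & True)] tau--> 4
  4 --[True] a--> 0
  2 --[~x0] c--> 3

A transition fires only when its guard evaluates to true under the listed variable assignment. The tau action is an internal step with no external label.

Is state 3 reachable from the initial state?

Answer: UNREACHABLE

Trace:
After dropping false guards: 11 live edges.
depth 0: {0}
depth 1: {1}  now seen {0,1}
depth 2: {7}  now seen {0,1,7}
Reach set: {0,1,7}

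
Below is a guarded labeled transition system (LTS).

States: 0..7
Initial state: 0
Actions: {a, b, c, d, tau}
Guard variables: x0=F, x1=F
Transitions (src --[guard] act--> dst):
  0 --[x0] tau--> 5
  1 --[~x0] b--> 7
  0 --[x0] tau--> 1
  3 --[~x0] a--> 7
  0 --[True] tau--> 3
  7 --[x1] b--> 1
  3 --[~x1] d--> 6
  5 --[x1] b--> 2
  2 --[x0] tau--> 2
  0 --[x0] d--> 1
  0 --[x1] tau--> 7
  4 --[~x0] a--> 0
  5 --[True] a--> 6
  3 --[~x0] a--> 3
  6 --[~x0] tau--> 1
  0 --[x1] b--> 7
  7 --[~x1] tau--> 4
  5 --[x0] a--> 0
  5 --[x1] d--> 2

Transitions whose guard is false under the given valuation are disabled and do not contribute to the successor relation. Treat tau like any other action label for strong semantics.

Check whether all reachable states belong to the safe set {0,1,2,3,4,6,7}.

Answer: INVARIANT HOLDS

Trace:
Safe = {0,1,2,3,4,6,7}
Reach set: {0,1,3,4,6,7}
  0: ✓
  1: ✓
  3: ✓
  4: ✓
  6: ✓
  7: ✓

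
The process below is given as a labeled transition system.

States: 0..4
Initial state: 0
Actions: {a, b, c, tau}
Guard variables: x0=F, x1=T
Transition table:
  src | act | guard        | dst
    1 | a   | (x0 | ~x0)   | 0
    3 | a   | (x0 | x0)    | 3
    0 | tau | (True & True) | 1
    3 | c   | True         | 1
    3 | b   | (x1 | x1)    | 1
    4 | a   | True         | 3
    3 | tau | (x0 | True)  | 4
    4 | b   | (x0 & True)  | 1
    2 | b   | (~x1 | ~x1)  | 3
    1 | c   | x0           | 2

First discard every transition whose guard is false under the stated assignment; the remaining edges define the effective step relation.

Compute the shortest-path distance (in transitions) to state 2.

Answer: UNREACHABLE

Analysis:
Breadth-first toward 2:
  Layer 0: {0}
  Layer 1: {1}
2 never appears.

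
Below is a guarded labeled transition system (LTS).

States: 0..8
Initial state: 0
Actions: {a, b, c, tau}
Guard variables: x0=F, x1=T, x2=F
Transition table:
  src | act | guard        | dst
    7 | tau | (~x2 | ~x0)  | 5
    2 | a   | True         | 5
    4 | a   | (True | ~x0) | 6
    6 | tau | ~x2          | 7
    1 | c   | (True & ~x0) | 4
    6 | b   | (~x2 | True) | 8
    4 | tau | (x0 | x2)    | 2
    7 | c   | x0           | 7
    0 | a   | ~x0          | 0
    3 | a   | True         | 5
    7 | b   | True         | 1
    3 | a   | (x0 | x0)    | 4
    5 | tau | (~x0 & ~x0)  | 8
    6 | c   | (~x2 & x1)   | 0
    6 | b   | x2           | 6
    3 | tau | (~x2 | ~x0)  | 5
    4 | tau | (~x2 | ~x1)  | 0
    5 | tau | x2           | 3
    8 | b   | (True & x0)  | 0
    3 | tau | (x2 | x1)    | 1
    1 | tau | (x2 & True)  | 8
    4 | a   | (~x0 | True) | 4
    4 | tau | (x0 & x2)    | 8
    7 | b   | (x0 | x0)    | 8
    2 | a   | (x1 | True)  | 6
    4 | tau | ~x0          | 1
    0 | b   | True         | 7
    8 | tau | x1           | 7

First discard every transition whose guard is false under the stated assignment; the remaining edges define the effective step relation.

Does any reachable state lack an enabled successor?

R = {0,1,4,5,6,7,8}
  0: a→0  b→7  [2 out]
  1: c→4  [1 out]
  4: a→4  a→6  tau→0  tau→1  [4 out]
  5: tau→8  [1 out]
  6: b→8  c→0  tau→7  [3 out]
  7: b→1  tau→5  [2 out]
  8: tau→7  [1 out]

Answer: DEADLOCK-FREE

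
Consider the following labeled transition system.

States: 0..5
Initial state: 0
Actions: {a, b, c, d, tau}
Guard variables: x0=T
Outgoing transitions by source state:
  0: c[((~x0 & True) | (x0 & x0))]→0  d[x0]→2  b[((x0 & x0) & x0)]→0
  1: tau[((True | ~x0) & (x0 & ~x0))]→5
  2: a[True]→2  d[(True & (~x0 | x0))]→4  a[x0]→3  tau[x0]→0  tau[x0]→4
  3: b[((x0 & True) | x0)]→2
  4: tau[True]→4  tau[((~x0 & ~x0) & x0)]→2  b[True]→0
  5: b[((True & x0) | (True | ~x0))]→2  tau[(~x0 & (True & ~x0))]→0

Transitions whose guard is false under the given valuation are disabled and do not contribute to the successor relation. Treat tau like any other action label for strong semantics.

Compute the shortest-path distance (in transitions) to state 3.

Answer: 2

Analysis:
BFS to 3:
  depth 0: {0}
  depth 1: {2}
  depth 2: {3,4}
depth(3)=2, e.g. d·a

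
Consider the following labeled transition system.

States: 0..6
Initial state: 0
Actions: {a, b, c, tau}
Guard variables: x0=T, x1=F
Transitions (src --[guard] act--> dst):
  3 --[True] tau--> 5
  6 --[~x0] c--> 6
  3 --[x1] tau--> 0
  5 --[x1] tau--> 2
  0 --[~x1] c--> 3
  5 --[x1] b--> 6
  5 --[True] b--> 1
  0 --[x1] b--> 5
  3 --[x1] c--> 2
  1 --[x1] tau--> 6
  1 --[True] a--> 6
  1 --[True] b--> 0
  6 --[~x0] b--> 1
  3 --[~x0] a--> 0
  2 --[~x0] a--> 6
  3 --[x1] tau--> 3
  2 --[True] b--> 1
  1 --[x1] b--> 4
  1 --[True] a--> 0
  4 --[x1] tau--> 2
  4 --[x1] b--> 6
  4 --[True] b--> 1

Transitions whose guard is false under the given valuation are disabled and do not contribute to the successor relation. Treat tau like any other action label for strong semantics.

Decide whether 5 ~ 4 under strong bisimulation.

Refine partition for ~:
  π0 = {{0,1,2,3,4,5,6}}
  π1 = {{0},{1},{2,4,5},{3},{6}}
Fixed point at round 2; 5 class(es).
class of 5: {2,4,5}; class of 4: {2,4,5}

Answer: BISIMILAR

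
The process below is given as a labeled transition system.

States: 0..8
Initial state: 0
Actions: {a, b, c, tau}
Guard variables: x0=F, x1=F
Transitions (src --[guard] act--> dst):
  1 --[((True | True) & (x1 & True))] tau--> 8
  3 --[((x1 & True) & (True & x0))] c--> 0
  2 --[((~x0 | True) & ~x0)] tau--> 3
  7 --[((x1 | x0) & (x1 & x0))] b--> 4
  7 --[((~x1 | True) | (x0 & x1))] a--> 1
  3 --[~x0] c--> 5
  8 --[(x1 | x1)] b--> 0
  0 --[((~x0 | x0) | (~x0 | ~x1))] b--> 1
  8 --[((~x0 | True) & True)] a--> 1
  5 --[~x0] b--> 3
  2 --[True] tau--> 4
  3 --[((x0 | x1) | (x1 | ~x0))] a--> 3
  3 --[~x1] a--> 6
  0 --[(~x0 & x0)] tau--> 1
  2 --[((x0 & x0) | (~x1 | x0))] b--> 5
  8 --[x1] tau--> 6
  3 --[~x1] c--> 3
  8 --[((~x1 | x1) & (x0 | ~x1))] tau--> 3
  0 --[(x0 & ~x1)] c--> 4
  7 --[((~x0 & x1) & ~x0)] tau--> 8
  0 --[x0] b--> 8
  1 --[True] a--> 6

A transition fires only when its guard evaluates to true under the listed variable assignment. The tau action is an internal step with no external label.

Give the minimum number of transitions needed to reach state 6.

Breadth-first toward 6:
  Layer 0: {0}
  Layer 1: {1}
  Layer 2: {6}
depth(6)=2, e.g. b·a

Answer: 2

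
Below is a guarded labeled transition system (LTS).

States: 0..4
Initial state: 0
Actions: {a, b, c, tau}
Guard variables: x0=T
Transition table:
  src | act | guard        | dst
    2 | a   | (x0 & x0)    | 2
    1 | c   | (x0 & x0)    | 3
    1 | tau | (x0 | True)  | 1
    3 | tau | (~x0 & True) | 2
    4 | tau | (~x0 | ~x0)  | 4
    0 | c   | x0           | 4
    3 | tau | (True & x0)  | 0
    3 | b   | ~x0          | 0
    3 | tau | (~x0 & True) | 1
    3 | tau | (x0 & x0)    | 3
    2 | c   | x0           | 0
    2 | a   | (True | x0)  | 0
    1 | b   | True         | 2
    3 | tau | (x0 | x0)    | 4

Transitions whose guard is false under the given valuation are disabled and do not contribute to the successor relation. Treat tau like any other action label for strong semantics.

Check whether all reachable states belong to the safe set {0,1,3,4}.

Safe = {0,1,3,4}
Reach set: {0,4}
  0: ok
  4: ok

Answer: INVARIANT HOLDS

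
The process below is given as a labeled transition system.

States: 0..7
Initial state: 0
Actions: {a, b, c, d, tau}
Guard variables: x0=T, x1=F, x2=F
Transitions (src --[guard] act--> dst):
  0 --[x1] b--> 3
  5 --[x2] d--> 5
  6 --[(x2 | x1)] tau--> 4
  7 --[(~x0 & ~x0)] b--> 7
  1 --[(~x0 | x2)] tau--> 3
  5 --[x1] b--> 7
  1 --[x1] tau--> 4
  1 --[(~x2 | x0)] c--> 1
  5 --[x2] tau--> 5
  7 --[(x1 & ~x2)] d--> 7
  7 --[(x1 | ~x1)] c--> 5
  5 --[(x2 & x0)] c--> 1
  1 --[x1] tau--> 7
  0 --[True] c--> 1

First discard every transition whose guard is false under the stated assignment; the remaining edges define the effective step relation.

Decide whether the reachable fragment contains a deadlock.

Answer: DEADLOCK-FREE

Analysis:
Reachable = {0,1}
  0: c→1  [deg 1]
  1: c→1  [deg 1]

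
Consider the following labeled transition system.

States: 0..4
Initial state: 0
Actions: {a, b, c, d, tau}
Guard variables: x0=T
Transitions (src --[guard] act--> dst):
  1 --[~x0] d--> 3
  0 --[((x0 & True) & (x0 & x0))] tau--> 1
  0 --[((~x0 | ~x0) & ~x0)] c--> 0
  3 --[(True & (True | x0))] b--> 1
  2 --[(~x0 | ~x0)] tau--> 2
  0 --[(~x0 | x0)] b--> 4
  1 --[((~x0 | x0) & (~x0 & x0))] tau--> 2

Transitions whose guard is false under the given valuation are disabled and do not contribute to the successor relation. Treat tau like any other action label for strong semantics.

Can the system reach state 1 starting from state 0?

Answer: REACHABLE

Working:
Guard filter leaves 3 enabled edge(s).
depth 0: {0}
depth 1: {1,4}  now seen {0,1,4}
R = {0,1,4}
witness 1: tau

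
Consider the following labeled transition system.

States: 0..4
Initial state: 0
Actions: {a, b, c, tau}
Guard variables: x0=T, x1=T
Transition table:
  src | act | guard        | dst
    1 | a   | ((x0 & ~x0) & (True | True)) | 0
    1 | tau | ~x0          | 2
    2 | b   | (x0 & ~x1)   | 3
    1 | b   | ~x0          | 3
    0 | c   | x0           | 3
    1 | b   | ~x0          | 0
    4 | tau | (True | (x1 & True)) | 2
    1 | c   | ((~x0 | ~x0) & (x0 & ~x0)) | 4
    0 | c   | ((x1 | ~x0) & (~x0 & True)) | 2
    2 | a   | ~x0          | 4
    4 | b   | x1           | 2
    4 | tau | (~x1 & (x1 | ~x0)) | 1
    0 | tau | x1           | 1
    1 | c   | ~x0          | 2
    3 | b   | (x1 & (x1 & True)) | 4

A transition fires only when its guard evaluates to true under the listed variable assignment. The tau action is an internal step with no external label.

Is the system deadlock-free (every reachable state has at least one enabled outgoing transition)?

Answer: DEADLOCK at state 1

Working:
R = {0,1,2,3,4}
  0: c→3  tau→1  [2 exit(s)]
  1: ∅  [deadlock]
  2: ∅  [deadlock]
  3: b→4  [1 exit(s)]
  4: b→2  tau→2  [2 exit(s)]
Path to 1: tau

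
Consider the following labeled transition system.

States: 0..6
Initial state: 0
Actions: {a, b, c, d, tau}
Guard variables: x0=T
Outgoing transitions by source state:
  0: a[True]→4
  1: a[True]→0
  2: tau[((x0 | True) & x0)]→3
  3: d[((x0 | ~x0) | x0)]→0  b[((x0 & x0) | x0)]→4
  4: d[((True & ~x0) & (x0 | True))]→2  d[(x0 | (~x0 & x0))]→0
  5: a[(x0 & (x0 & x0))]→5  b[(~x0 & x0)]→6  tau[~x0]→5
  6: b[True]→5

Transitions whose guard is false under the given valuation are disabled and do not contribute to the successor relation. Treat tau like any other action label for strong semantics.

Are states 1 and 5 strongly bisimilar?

Compute ~ classes (split until stable):
  P[0] = {{0,1,2,3,4,5,6}}
  P[1] = {{0,1,5},{2},{3},{4},{6}}
  P[2] = {{0},{1,5},{2},{3},{4},{6}}
  P[3] = {{0},{1},{2},{3},{4},{5},{6}}
Fixed point at round 4; 7 class(es).
[1]={1}  [5]={5}

Answer: NOT BISIMILAR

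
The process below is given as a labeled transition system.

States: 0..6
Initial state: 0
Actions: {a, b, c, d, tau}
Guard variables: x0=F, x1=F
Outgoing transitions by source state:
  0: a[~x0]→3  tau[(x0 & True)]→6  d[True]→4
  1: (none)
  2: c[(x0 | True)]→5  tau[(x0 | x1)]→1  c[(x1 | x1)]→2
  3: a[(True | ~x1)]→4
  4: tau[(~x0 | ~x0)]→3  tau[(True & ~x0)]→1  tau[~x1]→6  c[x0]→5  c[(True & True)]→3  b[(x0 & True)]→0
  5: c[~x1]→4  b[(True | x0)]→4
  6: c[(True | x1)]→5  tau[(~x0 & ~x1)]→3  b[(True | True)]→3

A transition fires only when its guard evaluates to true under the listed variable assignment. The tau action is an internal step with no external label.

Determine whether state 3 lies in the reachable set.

Answer: REACHABLE

Analysis:
After dropping false guards: 13 live edges.
Layer 0: {0}
Layer 1: {3,4}  now seen {0,3,4}
Layer 2: {1,6}  now seen {0,1,3,4,6}
Layer 3: {5}  now seen {0,1,3,4,5,6}
Reach set: {0,1,3,4,5,6}
trace reaching 3: a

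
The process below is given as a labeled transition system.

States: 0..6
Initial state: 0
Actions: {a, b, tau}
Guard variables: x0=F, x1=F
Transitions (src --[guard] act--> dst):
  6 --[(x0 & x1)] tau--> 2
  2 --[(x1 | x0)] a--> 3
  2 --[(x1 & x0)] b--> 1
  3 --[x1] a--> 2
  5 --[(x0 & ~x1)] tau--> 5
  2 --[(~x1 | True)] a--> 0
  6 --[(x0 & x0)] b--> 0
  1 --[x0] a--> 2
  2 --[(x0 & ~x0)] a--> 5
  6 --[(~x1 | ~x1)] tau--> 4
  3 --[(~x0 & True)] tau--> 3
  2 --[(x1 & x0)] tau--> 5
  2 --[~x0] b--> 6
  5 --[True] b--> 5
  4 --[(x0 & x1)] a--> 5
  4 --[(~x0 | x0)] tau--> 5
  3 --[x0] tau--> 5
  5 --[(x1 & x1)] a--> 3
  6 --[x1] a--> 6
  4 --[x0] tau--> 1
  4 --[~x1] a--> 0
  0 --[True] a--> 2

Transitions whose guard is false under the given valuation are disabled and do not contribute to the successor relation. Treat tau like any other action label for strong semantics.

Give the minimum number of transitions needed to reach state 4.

BFS to 4:
  depth 0: {0}
  depth 1: {2}
  depth 2: {6}
  depth 3: {4}
4 enters at depth 3; path a·b·tau

Answer: 3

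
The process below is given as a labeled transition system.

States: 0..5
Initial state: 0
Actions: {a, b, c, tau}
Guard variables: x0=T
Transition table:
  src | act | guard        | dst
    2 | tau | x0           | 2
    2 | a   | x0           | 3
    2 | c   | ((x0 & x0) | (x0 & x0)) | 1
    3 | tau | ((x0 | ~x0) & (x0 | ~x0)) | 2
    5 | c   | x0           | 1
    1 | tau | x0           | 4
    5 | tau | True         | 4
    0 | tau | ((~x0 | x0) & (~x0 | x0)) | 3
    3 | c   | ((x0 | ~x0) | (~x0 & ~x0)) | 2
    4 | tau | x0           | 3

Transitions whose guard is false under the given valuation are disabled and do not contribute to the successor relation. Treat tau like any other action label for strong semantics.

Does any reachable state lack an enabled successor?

R = {0,1,2,3,4}
  0: tau→3  [1 out]
  1: tau→4  [1 out]
  2: a→3  c→1  tau→2  [3 out]
  3: c→2  tau→2  [2 out]
  4: tau→3  [1 out]

Answer: DEADLOCK-FREE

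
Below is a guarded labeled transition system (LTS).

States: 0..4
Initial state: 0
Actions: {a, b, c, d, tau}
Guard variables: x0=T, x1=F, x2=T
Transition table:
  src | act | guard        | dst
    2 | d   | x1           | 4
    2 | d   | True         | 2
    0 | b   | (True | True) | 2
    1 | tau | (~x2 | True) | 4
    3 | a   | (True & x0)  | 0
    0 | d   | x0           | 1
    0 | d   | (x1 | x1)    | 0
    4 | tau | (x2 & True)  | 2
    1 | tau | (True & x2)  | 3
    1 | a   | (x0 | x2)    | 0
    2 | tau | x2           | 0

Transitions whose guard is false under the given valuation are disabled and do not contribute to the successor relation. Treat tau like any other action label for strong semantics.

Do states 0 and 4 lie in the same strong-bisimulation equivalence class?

Refine partition for ~:
  round 0: {{0,1,2,3,4}}
  round 1: {{0},{1},{2},{3},{4}}
Fixed point at round 2; 5 class(es).
class of 0: {0}; class of 4: {4}

Answer: NOT BISIMILAR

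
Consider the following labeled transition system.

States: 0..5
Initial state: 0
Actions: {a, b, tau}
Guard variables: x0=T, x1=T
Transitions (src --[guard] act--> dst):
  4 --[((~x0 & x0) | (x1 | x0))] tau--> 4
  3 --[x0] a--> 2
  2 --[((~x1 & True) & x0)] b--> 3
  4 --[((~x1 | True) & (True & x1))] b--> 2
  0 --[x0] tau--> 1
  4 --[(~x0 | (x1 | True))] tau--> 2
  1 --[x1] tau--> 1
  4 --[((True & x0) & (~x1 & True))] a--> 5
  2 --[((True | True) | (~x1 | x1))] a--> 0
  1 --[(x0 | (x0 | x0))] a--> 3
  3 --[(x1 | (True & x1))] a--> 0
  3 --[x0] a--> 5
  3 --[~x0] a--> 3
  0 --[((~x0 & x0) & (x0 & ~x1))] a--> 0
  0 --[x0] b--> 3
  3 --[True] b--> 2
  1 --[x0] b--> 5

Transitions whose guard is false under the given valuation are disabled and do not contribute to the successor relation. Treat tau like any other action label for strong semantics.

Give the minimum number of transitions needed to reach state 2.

Answer: 2

Working:
BFS to 2:
  Layer 0: {0}
  Layer 1: {1,3}
  Layer 2: {2,5}
2 enters at depth 2; path b·a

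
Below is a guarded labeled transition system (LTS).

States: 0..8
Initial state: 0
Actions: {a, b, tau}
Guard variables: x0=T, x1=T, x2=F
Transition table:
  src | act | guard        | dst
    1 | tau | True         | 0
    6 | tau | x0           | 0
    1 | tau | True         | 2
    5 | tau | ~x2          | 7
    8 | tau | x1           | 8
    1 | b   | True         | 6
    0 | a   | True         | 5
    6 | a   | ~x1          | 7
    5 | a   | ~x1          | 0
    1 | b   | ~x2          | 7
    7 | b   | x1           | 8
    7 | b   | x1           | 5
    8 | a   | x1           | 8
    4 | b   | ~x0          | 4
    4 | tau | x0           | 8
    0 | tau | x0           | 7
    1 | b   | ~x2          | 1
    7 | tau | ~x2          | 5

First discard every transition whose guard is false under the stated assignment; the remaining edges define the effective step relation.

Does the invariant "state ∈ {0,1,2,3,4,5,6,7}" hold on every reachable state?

Safe = {0,1,2,3,4,5,6,7}
R = {0,5,7,8}
  0: ✓
  5: ✓
  7: ✓
  8: ✗ unsafe
reach 8 via tau·b — violates

Answer: INVARIANT VIOLATED at state 8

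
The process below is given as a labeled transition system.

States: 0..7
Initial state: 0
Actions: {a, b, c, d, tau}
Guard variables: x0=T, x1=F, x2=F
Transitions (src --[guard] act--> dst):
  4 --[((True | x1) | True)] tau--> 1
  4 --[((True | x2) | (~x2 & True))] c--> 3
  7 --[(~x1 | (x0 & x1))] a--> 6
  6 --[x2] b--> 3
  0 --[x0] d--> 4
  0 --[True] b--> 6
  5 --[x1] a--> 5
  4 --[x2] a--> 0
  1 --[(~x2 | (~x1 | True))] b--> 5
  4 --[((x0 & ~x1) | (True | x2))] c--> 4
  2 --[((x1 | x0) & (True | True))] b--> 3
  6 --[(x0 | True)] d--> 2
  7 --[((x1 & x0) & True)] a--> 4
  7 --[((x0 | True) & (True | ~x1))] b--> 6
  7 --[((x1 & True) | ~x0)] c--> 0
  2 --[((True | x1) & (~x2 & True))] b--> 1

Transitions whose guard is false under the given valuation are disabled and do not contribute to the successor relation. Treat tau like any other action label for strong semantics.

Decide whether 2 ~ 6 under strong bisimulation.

Refine partition for ~:
  π0 = {{0,1,2,3,4,5,6,7}}
  π1 = {{0},{1,2},{3,5},{4},{6},{7}}
  π2 = {{0},{1},{2},{3,5},{4},{6},{7}}
stable after 3 split(s): 7 block(s)
2∈{2}, 6∈{6}

Answer: NOT BISIMILAR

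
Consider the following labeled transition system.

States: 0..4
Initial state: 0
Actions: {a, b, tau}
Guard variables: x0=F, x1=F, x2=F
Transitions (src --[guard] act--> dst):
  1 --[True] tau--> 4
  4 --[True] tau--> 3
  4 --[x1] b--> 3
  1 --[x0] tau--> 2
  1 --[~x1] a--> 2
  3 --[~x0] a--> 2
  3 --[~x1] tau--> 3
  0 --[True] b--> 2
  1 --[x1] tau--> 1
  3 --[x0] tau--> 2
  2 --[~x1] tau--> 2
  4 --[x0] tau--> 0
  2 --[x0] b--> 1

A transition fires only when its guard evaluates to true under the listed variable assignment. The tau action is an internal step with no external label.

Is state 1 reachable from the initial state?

Guard filter leaves 7 enabled edge(s).
depth 0: {0}
depth 1: {2}  total {0,2}
Reachable = {0,2}

Answer: UNREACHABLE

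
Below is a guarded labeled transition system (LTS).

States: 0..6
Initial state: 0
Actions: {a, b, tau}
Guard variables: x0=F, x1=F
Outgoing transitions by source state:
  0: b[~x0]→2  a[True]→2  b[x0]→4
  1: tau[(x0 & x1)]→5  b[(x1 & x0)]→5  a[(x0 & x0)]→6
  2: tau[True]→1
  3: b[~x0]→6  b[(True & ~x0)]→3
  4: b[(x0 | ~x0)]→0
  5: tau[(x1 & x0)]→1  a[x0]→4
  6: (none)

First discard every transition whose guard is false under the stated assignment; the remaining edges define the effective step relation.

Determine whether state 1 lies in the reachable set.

After dropping false guards: 6 live edges.
Layer 0: {0}
Layer 1: {2}  cumulative {0,2}
Layer 2: {1}  cumulative {0,1,2}
Reachable = {0,1,2}
Path to 1: b·tau

Answer: REACHABLE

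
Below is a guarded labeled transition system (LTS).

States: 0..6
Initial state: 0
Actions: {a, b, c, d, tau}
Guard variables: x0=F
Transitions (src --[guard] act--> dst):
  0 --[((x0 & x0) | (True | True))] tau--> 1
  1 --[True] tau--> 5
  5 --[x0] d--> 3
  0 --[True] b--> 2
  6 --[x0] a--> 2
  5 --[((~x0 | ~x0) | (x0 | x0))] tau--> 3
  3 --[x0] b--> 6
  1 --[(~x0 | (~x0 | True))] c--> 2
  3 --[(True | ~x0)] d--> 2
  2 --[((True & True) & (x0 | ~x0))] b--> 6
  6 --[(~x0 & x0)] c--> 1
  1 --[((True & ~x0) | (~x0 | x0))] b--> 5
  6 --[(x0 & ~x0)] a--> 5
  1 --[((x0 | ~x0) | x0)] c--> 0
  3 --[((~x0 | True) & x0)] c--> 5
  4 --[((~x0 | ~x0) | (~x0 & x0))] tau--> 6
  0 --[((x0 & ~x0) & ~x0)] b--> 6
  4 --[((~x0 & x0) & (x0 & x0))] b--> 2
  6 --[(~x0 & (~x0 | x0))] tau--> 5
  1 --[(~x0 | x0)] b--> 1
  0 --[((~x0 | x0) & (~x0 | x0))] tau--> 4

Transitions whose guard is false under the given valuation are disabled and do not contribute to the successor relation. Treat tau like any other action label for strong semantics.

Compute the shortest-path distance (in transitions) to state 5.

BFS to 5:
  L0 = {0}
  L1 = {1,2,4}
  L2 = {5,6}
first hit 5 at d=2 via tau·b

Answer: 2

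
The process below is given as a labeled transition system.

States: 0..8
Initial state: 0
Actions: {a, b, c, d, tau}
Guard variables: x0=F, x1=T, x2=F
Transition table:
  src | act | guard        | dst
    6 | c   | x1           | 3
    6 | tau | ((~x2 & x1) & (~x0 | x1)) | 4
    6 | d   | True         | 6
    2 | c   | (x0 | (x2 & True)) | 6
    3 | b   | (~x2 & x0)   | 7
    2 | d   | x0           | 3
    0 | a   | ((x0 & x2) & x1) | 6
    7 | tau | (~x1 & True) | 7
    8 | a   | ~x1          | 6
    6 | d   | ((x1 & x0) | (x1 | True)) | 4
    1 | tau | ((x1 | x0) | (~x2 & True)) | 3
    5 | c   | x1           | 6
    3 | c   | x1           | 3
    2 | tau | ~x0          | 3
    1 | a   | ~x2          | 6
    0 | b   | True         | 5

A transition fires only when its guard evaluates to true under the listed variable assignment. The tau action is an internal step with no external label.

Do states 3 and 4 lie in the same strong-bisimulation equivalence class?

Answer: NOT BISIMILAR

Analysis:
Bisimulation quotient by refinement:
  round 0: {{0,1,2,3,4,5,6,7,8}}
  round 1: {{0},{1},{2},{3,5},{4,7,8},{6}}
  round 2: {{0},{1},{2},{3},{4,7,8},{5},{6}}
Fixed point at round 3; 7 class(es).
class of 3: {3}; class of 4: {4,7,8}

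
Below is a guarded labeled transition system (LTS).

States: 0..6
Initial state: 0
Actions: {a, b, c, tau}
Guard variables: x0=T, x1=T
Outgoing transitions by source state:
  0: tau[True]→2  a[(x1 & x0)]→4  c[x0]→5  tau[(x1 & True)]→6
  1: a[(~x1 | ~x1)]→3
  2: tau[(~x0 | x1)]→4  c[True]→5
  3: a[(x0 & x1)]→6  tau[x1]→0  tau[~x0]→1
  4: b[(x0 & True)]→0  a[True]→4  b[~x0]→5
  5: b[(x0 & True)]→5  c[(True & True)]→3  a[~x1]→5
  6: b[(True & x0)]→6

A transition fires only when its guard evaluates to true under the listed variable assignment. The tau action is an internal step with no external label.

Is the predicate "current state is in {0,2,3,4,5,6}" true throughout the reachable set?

Answer: INVARIANT HOLDS

Working:
Inv-set: {0,2,3,4,5,6}
Reachable = {0,2,3,4,5,6}
  0: safe
  2: safe
  3: safe
  4: safe
  5: safe
  6: safe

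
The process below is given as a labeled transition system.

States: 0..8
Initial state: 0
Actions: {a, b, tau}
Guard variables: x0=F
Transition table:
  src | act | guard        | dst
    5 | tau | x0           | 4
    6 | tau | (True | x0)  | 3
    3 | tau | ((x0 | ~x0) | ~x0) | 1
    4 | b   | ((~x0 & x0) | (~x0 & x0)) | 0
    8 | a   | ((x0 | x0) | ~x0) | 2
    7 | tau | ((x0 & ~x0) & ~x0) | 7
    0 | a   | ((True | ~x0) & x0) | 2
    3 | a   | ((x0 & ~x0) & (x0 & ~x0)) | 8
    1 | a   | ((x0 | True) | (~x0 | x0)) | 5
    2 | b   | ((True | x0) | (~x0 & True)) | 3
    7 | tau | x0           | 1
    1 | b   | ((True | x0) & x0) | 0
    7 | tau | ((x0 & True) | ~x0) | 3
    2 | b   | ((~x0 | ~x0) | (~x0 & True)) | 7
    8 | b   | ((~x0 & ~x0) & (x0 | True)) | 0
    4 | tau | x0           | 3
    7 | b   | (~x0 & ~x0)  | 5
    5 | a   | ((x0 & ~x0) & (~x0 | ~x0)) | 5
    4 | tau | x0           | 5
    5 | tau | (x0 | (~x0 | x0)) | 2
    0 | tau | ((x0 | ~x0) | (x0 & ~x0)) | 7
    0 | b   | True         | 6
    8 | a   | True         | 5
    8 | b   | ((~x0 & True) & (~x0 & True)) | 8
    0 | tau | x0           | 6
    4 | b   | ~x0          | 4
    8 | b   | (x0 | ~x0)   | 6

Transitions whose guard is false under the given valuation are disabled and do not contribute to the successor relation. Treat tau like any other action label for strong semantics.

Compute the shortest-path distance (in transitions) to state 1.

Layered search for 1:
  depth 0: {0}
  depth 1: {6,7}
  depth 2: {3,5}
  depth 3: {1,2}
depth(1)=3, e.g. b·tau·tau

Answer: 3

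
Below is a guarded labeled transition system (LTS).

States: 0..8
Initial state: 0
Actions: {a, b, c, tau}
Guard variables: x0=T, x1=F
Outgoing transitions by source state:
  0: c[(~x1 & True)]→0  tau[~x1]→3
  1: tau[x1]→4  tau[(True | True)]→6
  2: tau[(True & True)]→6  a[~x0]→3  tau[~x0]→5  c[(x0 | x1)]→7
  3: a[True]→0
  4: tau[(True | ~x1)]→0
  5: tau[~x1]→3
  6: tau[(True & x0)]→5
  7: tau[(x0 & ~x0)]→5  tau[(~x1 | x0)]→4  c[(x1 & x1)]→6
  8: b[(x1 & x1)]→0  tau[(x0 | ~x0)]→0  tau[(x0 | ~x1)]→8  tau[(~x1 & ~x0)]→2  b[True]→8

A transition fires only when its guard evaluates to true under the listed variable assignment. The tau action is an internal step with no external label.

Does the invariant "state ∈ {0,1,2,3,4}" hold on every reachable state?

Answer: INVARIANT HOLDS

Trace:
Allowed set {0,1,2,3,4}
Reach set: {0,3}
  0: safe
  3: safe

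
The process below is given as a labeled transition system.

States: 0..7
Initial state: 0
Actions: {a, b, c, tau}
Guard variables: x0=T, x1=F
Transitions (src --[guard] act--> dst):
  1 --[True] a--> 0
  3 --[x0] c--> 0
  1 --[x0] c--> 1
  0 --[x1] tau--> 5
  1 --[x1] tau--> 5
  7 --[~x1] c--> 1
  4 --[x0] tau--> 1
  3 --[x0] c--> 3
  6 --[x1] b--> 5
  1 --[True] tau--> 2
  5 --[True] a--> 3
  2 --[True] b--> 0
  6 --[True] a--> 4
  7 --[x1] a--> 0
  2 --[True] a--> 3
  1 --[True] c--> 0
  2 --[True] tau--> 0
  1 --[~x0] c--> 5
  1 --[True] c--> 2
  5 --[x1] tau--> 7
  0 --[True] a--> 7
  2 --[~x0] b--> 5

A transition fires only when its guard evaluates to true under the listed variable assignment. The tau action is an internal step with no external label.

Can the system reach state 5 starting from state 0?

15 transition(s) survive guard evaluation.
L0 = {0}
L1 = {7}  total {0,7}
L2 = {1}  total {0,1,7}
L3 = {2}  total {0,1,2,7}
L4 = {3}  total {0,1,2,3,7}
R = {0,1,2,3,7}

Answer: UNREACHABLE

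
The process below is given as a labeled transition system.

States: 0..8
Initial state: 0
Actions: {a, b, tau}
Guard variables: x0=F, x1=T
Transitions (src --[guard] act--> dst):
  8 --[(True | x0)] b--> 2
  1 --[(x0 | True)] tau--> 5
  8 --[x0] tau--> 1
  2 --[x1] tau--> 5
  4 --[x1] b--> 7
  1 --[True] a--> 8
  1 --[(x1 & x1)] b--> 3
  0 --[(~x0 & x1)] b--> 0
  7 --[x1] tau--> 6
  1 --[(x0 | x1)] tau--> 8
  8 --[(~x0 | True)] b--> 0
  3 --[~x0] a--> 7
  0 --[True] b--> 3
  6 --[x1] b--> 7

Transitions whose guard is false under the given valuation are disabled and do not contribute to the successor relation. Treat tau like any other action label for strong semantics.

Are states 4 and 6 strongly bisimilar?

Answer: BISIMILAR

Working:
Compute ~ classes (split until stable):
  P[0] = {{0,1,2,3,4,5,6,7,8}}
  P[1] = {{0,4,6,8},{1},{2,7},{3},{5}}
  P[2] = {{0},{1},{2},{3},{4,6},{5},{7},{8}}
Fixed point at round 3; 8 class(es).
4∈{4,6}, 6∈{4,6}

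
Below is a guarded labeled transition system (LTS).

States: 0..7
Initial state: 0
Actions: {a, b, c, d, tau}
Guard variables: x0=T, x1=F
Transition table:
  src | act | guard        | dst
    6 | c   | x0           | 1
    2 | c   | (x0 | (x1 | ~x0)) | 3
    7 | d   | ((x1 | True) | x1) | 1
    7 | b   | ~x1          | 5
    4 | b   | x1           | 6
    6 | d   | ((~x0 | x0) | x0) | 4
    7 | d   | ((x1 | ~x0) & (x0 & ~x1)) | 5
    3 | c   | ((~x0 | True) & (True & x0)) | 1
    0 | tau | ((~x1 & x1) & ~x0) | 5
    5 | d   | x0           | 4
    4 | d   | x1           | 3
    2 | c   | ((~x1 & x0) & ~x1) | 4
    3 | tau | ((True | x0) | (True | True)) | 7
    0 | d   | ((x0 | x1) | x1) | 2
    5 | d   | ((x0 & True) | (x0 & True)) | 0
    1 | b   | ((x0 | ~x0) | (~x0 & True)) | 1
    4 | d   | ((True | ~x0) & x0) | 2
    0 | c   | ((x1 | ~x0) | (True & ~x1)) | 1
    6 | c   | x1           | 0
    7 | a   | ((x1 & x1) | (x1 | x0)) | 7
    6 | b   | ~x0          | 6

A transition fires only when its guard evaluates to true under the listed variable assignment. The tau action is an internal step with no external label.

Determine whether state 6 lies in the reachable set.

Answer: UNREACHABLE

Analysis:
15 transition(s) survive guard evaluation.
depth 0: {0}
depth 1: {1,2}  total {0,1,2}
depth 2: {3,4}  total {0,1,2,3,4}
depth 3: {7}  total {0,1,2,3,4,7}
depth 4: {5}  total {0,1,2,3,4,5,7}
R = {0,1,2,3,4,5,7}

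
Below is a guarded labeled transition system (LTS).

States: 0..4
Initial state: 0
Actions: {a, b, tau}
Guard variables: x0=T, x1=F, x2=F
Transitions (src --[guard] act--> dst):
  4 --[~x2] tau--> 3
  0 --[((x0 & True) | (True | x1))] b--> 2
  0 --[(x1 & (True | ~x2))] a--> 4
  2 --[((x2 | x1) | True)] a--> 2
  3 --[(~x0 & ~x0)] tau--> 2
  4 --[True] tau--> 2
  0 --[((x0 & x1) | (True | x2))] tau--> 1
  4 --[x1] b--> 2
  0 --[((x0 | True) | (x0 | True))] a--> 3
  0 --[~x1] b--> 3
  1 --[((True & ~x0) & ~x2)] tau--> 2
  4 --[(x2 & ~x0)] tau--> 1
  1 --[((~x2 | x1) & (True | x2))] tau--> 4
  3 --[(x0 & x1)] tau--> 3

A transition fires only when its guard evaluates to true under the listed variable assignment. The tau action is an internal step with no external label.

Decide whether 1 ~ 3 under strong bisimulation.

Answer: NOT BISIMILAR

Trace:
Compute ~ classes (split until stable):
  round 0: {{0,1,2,3,4}}
  round 1: {{0},{1,4},{2},{3}}
  round 2: {{0},{1},{2},{3},{4}}
Fixed point at round 3; 5 class(es).
[1]={1}  [3]={3}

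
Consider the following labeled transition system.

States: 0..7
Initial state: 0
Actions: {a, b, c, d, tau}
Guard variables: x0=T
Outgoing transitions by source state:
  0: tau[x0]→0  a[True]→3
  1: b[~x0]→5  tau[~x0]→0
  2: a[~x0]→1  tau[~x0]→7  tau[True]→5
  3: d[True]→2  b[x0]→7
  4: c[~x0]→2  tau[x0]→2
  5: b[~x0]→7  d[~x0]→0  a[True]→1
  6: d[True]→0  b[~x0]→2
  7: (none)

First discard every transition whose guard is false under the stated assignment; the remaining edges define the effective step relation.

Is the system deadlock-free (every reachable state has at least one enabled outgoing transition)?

Answer: DEADLOCK at state 1

Analysis:
Reachable = {0,1,2,3,5,7}
  0: a→3  tau→0  [2 out]
  1: ∅  [deadlock]
  2: tau→5  [1 out]
  3: b→7  d→2  [2 out]
  5: a→1  [1 out]
  7: ∅  [deadlock]
Path to 1: a·d·tau·a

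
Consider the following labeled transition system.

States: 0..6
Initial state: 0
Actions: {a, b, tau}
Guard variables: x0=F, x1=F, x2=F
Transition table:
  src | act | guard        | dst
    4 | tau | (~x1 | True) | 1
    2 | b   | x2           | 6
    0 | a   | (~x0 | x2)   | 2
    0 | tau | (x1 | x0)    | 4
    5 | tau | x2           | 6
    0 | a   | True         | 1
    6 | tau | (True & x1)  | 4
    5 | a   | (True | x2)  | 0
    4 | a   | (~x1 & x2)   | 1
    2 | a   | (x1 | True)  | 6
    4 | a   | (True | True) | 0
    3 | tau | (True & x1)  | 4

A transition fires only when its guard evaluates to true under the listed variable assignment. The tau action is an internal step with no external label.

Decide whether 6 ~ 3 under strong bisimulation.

Answer: BISIMILAR

Analysis:
Compute ~ classes (split until stable):
  π0 = {{0,1,2,3,4,5,6}}
  π1 = {{0,2,5},{1,3,6},{4}}
  π2 = {{0},{1,3,6},{2},{4},{5}}
Fixed point at round 3; 5 class(es).
class of 6: {1,3,6}; class of 3: {1,3,6}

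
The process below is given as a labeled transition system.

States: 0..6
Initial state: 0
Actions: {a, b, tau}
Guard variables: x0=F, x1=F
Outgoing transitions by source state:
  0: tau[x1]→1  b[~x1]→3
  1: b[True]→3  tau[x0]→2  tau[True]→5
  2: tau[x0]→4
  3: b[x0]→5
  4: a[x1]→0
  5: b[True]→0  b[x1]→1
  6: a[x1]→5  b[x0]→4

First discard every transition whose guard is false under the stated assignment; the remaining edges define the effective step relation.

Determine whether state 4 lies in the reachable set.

4 transition(s) survive guard evaluation.
L0 = {0}
L1 = {3}  total {0,3}
R = {0,3}

Answer: UNREACHABLE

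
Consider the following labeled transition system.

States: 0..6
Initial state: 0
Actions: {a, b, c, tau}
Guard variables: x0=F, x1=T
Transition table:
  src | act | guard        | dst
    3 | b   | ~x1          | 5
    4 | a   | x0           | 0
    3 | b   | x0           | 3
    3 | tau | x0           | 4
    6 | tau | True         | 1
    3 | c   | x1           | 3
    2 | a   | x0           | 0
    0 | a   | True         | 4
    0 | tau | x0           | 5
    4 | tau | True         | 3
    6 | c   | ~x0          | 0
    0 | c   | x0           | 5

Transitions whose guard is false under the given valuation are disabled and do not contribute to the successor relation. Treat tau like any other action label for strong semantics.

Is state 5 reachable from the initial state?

After dropping false guards: 5 live edges.
depth 0: {0}
depth 1: {4}  now seen {0,4}
depth 2: {3}  now seen {0,3,4}
Reachable = {0,3,4}

Answer: UNREACHABLE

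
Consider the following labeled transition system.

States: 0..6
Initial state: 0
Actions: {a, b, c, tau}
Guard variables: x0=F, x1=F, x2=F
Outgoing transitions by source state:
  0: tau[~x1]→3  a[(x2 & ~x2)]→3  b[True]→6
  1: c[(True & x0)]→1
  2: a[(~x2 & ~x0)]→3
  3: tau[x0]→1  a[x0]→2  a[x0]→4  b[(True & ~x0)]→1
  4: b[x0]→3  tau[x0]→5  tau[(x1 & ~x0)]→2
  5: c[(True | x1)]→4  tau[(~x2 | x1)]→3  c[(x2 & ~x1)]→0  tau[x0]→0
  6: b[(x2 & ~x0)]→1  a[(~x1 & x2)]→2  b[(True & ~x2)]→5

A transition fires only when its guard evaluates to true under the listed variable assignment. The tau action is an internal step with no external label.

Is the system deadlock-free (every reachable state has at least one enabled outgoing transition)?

Reach set: {0,1,3,4,5,6}
  0: b→6  tau→3  [deg 2]
  1: ∅  [deadlock]
  3: b→1  [deg 1]
  4: ∅  [deadlock]
  5: c→4  tau→3  [deg 2]
  6: b→5  [deg 1]
Path to 1: tau·b

Answer: DEADLOCK at state 1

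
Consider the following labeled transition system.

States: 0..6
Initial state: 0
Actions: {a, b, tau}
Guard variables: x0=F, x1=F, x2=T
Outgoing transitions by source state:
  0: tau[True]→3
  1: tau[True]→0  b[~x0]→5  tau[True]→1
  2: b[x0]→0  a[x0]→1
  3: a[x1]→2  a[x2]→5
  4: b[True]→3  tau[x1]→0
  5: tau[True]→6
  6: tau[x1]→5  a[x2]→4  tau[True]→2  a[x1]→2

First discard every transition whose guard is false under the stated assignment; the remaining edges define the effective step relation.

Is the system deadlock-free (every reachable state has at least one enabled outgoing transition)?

Reachable = {0,2,3,4,5,6}
  0: tau→3  [1 exit(s)]
  2: ∅  [STUCK]
  3: a→5  [1 exit(s)]
  4: b→3  [1 exit(s)]
  5: tau→6  [1 exit(s)]
  6: a→4  tau→2  [2 exit(s)]
Path to 2: tau·a·tau·tau

Answer: DEADLOCK at state 2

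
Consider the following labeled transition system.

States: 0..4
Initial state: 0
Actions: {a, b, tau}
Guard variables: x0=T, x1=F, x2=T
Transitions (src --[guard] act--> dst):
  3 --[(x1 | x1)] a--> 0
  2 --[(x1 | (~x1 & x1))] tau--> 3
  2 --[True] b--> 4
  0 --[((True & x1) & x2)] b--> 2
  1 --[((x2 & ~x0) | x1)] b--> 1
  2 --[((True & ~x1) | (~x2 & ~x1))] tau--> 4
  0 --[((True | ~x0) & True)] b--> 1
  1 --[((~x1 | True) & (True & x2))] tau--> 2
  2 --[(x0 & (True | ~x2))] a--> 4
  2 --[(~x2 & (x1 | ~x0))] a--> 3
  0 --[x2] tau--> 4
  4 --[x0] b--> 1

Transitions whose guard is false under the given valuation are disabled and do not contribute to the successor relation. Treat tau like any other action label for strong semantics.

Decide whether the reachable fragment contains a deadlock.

Answer: DEADLOCK-FREE

Analysis:
Reachable = {0,1,2,4}
  0: b→1  tau→4  [2 exit(s)]
  1: tau→2  [1 exit(s)]
  2: a→4  b→4  tau→4  [3 exit(s)]
  4: b→1  [1 exit(s)]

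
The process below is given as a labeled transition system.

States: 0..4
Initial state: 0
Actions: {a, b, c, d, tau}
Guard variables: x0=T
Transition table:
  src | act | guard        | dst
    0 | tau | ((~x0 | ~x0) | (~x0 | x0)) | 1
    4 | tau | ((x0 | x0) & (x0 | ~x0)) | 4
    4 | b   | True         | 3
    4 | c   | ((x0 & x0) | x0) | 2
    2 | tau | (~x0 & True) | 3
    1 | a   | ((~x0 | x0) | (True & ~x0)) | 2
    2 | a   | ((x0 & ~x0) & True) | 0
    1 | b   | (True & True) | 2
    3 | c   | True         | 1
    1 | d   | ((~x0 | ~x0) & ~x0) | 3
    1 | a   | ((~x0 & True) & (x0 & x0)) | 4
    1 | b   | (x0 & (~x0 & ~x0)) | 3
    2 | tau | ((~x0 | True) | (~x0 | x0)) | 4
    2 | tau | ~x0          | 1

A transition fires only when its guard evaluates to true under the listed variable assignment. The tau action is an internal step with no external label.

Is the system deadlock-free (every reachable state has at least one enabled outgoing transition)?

R = {0,1,2,3,4}
  0: tau→1  [deg 1]
  1: a→2  b→2  [deg 2]
  2: tau→4  [deg 1]
  3: c→1  [deg 1]
  4: b→3  c→2  tau→4  [deg 3]

Answer: DEADLOCK-FREE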